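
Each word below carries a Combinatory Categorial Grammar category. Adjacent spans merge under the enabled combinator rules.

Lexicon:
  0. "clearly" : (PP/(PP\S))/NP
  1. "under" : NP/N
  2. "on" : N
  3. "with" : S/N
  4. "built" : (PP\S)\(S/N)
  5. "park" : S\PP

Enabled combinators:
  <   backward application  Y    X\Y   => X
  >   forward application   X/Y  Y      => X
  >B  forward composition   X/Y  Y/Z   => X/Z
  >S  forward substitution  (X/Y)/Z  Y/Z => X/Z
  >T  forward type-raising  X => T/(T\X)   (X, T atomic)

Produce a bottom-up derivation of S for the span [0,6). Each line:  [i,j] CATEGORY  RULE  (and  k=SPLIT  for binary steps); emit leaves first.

[0,1] (PP/(PP\S))/NP  lex  "clearly"
[1,2] NP/N  lex  "under"
[2,3] N  lex  "on"
[1,3] NP  >  k=2
[0,3] PP/(PP\S)  >  k=1
[3,4] S/N  lex  "with"
[4,5] (PP\S)\(S/N)  lex  "built"
[3,5] PP\S  <  k=4
[0,5] PP  >  k=3
[5,6] S\PP  lex  "park"
[0,6] S  <  k=5

[0,6] S   <
  [0,5] PP   >
    [0,3] PP/(PP\S)   >
      [0,1] "clearly" : (PP/(PP\S))/NP
      [1,3] NP   >
        [1,2] "under" : NP/N
        [2,3] "on" : N
    [3,5] PP\S   <
      [3,4] "with" : S/N
      [4,5] "built" : (PP\S)\(S/N)
  [5,6] "park" : S\PP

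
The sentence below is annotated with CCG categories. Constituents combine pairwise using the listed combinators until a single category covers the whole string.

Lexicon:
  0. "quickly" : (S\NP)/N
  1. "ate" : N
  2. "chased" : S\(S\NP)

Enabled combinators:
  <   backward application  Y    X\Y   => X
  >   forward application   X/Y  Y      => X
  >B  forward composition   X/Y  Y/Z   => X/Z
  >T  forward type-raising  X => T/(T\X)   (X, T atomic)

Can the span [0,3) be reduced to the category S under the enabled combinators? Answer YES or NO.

[0,3] S   <
  [0,2] S\NP   >
    [0,1] "quickly" : (S\NP)/N
    [1,2] "ate" : N
  [2,3] "chased" : S\(S\NP)

YES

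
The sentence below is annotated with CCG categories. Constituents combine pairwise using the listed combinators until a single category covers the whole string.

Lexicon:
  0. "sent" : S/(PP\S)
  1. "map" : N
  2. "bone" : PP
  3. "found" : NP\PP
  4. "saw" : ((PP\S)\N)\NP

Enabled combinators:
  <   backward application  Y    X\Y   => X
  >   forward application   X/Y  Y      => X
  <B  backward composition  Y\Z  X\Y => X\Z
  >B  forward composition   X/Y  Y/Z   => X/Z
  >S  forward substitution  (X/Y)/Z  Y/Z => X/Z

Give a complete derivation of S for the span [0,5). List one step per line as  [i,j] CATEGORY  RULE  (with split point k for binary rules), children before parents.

[0,5] S   >
  [0,1] "sent" : S/(PP\S)
  [1,5] PP\S   <
    [1,2] "map" : N
    [2,5] (PP\S)\N   <
      [2,4] NP   <
        [2,3] "bone" : PP
        [3,4] "found" : NP\PP
      [4,5] "saw" : ((PP\S)\N)\NP

[0,1] S/(PP\S)  lex  "sent"
[1,2] N  lex  "map"
[2,3] PP  lex  "bone"
[3,4] NP\PP  lex  "found"
[2,4] NP  <  k=3
[4,5] ((PP\S)\N)\NP  lex  "saw"
[2,5] (PP\S)\N  <  k=4
[1,5] PP\S  <  k=2
[0,5] S  >  k=1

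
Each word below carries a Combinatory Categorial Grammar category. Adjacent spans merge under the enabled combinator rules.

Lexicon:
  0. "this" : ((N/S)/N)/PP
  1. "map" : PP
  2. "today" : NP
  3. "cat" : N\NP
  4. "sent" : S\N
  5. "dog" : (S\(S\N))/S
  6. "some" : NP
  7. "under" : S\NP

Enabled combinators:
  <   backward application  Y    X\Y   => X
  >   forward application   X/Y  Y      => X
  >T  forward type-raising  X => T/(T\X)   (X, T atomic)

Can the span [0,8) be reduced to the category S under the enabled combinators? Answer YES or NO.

NO

((N/S)/N)/PP PP NP N\NP S\N (S\(S\N))/S NP S\NP
CKY chart[0,8] = {N, N/(N\N), NP/(NP\N), PP/(PP\N), S/(S\N)}; S ∉ chart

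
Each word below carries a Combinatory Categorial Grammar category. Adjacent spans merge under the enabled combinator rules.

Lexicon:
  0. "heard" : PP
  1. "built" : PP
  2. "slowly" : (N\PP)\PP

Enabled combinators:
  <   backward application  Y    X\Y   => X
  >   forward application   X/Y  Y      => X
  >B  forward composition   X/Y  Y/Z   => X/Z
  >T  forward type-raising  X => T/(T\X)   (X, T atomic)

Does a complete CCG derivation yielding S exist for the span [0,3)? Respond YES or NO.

PP PP (N\PP)\PP
CKY chart[0,3] = {N, N/(N\N), NP/(NP\N), PP/(PP\N), S/(S\N)}; S ∉ chart

NO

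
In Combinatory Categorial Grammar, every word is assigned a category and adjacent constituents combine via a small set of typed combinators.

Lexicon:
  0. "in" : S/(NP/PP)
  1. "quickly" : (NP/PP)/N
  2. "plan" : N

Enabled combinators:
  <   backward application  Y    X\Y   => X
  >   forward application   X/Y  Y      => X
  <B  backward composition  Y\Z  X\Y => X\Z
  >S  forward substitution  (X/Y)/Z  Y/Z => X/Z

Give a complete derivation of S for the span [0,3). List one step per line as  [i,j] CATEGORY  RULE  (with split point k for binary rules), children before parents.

[0,3] S   >
  [0,1] "in" : S/(NP/PP)
  [1,3] NP/PP   >
    [1,2] "quickly" : (NP/PP)/N
    [2,3] "plan" : N

[0,1] S/(NP/PP)  lex  "in"
[1,2] (NP/PP)/N  lex  "quickly"
[2,3] N  lex  "plan"
[1,3] NP/PP  >  k=2
[0,3] S  >  k=1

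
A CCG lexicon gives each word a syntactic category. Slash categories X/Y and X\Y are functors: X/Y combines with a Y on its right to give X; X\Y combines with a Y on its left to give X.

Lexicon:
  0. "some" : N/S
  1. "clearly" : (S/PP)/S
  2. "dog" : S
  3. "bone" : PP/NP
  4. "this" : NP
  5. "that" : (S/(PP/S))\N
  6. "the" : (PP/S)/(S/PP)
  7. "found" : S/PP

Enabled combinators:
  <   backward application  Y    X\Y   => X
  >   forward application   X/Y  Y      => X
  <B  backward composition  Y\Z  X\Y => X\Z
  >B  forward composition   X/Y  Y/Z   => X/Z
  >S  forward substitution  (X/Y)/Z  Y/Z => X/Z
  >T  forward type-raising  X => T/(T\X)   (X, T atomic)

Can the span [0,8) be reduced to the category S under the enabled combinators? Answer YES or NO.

YES

[0,8] S   >
  [0,6] S/(PP/S)   <
    [0,5] N   >
      [0,4] N/NP   >B
        [0,1] "some" : N/S
        [1,4] S/NP   >B
          [1,3] S/PP   >
            [1,2] "clearly" : (S/PP)/S
            [2,3] "dog" : S
          [3,4] "bone" : PP/NP
      [4,5] "this" : NP
    [5,6] "that" : (S/(PP/S))\N
  [6,8] PP/S   >
    [6,7] "the" : (PP/S)/(S/PP)
    [7,8] "found" : S/PP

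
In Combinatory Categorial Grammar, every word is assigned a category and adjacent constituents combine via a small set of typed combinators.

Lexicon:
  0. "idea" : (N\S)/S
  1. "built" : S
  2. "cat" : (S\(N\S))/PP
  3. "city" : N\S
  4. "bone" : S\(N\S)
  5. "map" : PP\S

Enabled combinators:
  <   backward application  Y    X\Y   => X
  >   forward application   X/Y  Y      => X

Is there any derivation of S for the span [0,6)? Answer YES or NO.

YES

[0,6] S   <
  [0,2] N\S   >
    [0,1] "idea" : (N\S)/S
    [1,2] "built" : S
  [2,6] S\(N\S)   >
    [2,3] "cat" : (S\(N\S))/PP
    [3,6] PP   <
      [3,5] S   <
        [3,4] "city" : N\S
        [4,5] "bone" : S\(N\S)
      [5,6] "map" : PP\S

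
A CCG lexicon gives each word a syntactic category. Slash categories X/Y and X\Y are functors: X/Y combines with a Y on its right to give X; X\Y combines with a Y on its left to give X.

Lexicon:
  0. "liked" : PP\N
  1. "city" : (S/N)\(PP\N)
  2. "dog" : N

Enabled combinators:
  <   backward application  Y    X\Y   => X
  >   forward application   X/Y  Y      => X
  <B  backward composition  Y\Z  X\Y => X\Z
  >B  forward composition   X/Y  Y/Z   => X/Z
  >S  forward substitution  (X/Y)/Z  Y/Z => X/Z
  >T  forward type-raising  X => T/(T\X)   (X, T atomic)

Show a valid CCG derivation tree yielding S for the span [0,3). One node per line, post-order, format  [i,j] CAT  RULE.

[0,3] S   >
  [0,2] S/N   <
    [0,1] "liked" : PP\N
    [1,2] "city" : (S/N)\(PP\N)
  [2,3] "dog" : N

[0,1] PP\N  lex  "liked"
[1,2] (S/N)\(PP\N)  lex  "city"
[0,2] S/N  <  k=1
[2,3] N  lex  "dog"
[0,3] S  >  k=2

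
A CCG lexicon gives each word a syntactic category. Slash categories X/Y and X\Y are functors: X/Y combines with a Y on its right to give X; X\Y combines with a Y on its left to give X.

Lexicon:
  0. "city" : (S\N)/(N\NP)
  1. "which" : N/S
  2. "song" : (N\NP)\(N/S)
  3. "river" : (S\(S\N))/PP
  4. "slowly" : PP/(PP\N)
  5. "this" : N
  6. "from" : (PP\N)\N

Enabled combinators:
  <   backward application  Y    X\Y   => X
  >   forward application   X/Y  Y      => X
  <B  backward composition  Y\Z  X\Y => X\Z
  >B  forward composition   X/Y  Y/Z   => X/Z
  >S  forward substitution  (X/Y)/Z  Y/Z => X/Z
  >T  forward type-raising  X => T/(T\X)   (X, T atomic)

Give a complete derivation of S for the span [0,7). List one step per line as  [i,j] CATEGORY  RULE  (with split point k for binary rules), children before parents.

[0,7] S   <
  [0,3] S\N   >
    [0,1] "city" : (S\N)/(N\NP)
    [1,3] N\NP   <
      [1,2] "which" : N/S
      [2,3] "song" : (N\NP)\(N/S)
  [3,7] S\(S\N)   >
    [3,4] "river" : (S\(S\N))/PP
    [4,7] PP   >
      [4,5] "slowly" : PP/(PP\N)
      [5,7] PP\N   <
        [5,6] "this" : N
        [6,7] "from" : (PP\N)\N

[0,1] (S\N)/(N\NP)  lex  "city"
[1,2] N/S  lex  "which"
[2,3] (N\NP)\(N/S)  lex  "song"
[1,3] N\NP  <  k=2
[0,3] S\N  >  k=1
[3,4] (S\(S\N))/PP  lex  "river"
[4,5] PP/(PP\N)  lex  "slowly"
[5,6] N  lex  "this"
[6,7] (PP\N)\N  lex  "from"
[5,7] PP\N  <  k=6
[4,7] PP  >  k=5
[3,7] S\(S\N)  >  k=4
[0,7] S  <  k=3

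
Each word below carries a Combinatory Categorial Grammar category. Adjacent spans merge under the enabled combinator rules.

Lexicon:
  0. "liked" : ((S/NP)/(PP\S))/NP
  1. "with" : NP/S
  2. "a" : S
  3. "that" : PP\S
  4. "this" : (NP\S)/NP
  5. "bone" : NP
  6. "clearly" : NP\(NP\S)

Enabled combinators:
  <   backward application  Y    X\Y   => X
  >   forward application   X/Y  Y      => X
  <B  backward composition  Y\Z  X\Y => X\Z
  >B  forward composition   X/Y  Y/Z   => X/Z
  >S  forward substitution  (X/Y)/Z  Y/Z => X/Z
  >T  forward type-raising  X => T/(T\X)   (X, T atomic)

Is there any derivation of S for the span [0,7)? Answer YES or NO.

YES

[0,7] S   >
  [0,4] S/NP   >
    [0,3] (S/NP)/(PP\S)   >
      [0,1] "liked" : ((S/NP)/(PP\S))/NP
      [1,3] NP   >
        [1,2] "with" : NP/S
        [2,3] "a" : S
    [3,4] "that" : PP\S
  [4,7] NP   <
    [4,6] NP\S   >
      [4,5] "this" : (NP\S)/NP
      [5,6] "bone" : NP
    [6,7] "clearly" : NP\(NP\S)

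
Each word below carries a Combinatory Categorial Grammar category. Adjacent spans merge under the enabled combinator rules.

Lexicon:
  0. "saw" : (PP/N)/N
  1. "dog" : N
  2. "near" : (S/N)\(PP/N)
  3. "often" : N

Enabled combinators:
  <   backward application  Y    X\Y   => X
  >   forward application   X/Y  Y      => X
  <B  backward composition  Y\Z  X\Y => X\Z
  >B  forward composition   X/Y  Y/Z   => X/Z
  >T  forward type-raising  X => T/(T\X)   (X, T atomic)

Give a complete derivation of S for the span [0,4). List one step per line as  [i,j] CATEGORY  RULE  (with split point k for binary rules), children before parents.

[0,1] (PP/N)/N  lex  "saw"
[1,2] N  lex  "dog"
[0,2] PP/N  >  k=1
[2,3] (S/N)\(PP/N)  lex  "near"
[0,3] S/N  <  k=2
[3,4] N  lex  "often"
[0,4] S  >  k=3

[0,4] S   >
  [0,3] S/N   <
    [0,2] PP/N   >
      [0,1] "saw" : (PP/N)/N
      [1,2] "dog" : N
    [2,3] "near" : (S/N)\(PP/N)
  [3,4] "often" : N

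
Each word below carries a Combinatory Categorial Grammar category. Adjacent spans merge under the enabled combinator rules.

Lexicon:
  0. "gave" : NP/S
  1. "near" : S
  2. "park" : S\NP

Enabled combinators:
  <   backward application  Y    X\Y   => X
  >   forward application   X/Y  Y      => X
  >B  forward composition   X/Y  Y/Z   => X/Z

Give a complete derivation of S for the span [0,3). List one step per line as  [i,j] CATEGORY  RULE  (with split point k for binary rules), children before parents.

[0,1] NP/S  lex  "gave"
[1,2] S  lex  "near"
[0,2] NP  >  k=1
[2,3] S\NP  lex  "park"
[0,3] S  <  k=2

[0,3] S   <
  [0,2] NP   >
    [0,1] "gave" : NP/S
    [1,2] "near" : S
  [2,3] "park" : S\NP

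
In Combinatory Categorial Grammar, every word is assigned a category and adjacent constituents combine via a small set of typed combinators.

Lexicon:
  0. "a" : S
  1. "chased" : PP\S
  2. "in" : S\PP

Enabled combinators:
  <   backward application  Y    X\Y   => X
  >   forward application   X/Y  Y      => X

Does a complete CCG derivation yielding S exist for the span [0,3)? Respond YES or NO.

[0,3] S   <
  [0,2] PP   <
    [0,1] "a" : S
    [1,2] "chased" : PP\S
  [2,3] "in" : S\PP

YES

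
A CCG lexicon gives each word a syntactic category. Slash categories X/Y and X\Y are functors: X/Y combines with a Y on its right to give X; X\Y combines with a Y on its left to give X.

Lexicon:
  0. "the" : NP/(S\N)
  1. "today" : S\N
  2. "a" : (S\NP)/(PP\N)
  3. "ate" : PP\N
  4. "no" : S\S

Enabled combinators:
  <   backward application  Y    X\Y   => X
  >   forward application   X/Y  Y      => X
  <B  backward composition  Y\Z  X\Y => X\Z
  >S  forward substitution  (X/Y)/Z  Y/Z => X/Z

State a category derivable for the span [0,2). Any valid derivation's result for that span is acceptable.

NP

[0,5] S   <
  [0,2] NP   >
    [0,1] "the" : NP/(S\N)
    [1,2] "today" : S\N
  [2,5] S\NP   <B
    [2,4] S\NP   >
      [2,3] "a" : (S\NP)/(PP\N)
      [3,4] "ate" : PP\N
    [4,5] "no" : S\S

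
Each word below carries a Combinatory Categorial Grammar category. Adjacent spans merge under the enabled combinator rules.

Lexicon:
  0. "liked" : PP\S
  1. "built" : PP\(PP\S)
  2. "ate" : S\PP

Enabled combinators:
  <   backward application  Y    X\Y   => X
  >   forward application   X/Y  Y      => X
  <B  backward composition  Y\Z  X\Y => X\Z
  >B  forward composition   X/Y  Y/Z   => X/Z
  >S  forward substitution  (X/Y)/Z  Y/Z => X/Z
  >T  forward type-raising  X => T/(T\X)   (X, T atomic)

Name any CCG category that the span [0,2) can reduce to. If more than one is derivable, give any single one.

PP

[0,3] S   <
  [0,2] PP   <
    [0,1] "liked" : PP\S
    [1,2] "built" : PP\(PP\S)
  [2,3] "ate" : S\PP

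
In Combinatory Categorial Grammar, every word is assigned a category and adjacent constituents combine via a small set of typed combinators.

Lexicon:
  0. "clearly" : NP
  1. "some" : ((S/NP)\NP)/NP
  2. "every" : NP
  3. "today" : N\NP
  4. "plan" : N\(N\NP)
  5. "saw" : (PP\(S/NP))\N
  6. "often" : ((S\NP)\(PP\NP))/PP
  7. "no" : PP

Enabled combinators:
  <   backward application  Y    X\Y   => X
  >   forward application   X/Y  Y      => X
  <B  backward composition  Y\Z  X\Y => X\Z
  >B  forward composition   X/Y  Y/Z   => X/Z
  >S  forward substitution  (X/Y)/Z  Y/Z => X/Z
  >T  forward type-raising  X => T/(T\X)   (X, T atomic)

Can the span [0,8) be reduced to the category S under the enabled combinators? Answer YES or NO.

[0,8] S   >
  [0,1] S/(S\NP)   >T
    [0,1] "clearly" : NP
  [1,8] S\NP   <
    [1,6] PP\NP   <B
      [1,3] (S/NP)\NP   >
        [1,2] "some" : ((S/NP)\NP)/NP
        [2,3] "every" : NP
      [3,6] PP\(S/NP)   <
        [3,5] N   <
          [3,4] "today" : N\NP
          [4,5] "plan" : N\(N\NP)
        [5,6] "saw" : (PP\(S/NP))\N
    [6,8] (S\NP)\(PP\NP)   >
      [6,7] "often" : ((S\NP)\(PP\NP))/PP
      [7,8] "no" : PP

YES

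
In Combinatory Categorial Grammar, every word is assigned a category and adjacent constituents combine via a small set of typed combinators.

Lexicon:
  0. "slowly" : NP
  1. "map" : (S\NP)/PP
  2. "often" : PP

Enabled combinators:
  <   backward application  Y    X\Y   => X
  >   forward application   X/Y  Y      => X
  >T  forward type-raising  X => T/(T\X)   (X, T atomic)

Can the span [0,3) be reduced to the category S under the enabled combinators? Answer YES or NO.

YES

[0,3] S   >
  [0,1] S/(S\NP)   >T
    [0,1] "slowly" : NP
  [1,3] S\NP   >
    [1,2] "map" : (S\NP)/PP
    [2,3] "often" : PP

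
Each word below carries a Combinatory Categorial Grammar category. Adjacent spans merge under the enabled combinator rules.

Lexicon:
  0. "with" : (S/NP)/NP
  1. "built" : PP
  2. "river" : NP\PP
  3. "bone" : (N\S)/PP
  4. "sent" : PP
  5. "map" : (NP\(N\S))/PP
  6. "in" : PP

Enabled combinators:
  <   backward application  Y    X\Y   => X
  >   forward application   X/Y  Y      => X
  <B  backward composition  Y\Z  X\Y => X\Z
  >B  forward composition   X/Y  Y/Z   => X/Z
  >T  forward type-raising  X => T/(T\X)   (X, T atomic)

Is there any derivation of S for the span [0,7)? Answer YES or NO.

[0,7] S   >
  [0,3] S/NP   >
    [0,1] "with" : (S/NP)/NP
    [1,3] NP   >
      [1,2] NP/(NP\PP)   >T
        [1,2] "built" : PP
      [2,3] "river" : NP\PP
  [3,7] NP   <
    [3,5] N\S   >
      [3,4] "bone" : (N\S)/PP
      [4,5] "sent" : PP
    [5,7] NP\(N\S)   >
      [5,6] "map" : (NP\(N\S))/PP
      [6,7] "in" : PP

YES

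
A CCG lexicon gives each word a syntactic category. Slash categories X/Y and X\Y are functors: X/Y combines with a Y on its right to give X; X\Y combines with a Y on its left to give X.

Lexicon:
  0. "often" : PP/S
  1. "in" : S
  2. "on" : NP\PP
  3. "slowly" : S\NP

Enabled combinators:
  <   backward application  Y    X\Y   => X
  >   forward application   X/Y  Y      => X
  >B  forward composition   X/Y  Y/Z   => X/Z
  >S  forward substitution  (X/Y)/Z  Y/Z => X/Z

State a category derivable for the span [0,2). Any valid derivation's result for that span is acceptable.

[0,4] S   <
  [0,3] NP   <
    [0,2] PP   >
      [0,1] "often" : PP/S
      [1,2] "in" : S
    [2,3] "on" : NP\PP
  [3,4] "slowly" : S\NP

PP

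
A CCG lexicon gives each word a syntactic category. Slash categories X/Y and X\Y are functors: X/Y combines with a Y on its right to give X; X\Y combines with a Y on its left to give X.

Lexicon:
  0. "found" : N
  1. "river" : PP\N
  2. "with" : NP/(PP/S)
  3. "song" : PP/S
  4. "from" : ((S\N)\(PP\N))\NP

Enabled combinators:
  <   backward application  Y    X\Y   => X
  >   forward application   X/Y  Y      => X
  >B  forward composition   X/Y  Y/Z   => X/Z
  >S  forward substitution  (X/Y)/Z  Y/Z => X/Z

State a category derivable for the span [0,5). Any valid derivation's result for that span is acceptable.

[0,5] S   <
  [0,1] "found" : N
  [1,5] S\N   <
    [1,2] "river" : PP\N
    [2,5] (S\N)\(PP\N)   <
      [2,4] NP   >
        [2,3] "with" : NP/(PP/S)
        [3,4] "song" : PP/S
      [4,5] "from" : ((S\N)\(PP\N))\NP

S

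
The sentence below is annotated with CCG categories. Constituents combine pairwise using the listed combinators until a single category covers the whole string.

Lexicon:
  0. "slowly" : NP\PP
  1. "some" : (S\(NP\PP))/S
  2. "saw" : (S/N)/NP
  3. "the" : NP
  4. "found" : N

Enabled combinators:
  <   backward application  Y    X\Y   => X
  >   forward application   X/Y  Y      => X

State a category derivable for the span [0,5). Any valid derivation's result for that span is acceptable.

S

[0,5] S   <
  [0,1] "slowly" : NP\PP
  [1,5] S\(NP\PP)   >
    [1,2] "some" : (S\(NP\PP))/S
    [2,5] S   >
      [2,4] S/N   >
        [2,3] "saw" : (S/N)/NP
        [3,4] "the" : NP
      [4,5] "found" : N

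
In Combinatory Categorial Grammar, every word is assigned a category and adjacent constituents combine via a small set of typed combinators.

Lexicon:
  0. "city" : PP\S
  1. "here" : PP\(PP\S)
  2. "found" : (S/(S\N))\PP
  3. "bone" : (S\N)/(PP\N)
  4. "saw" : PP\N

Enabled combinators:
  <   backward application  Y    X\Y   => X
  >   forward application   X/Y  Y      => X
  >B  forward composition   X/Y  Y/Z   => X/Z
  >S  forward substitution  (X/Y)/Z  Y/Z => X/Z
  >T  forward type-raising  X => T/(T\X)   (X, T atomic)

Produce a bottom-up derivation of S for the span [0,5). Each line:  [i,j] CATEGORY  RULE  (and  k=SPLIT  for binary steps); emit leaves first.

[0,5] S   >
  [0,3] S/(S\N)   <
    [0,2] PP   <
      [0,1] "city" : PP\S
      [1,2] "here" : PP\(PP\S)
    [2,3] "found" : (S/(S\N))\PP
  [3,5] S\N   >
    [3,4] "bone" : (S\N)/(PP\N)
    [4,5] "saw" : PP\N

[0,1] PP\S  lex  "city"
[1,2] PP\(PP\S)  lex  "here"
[0,2] PP  <  k=1
[2,3] (S/(S\N))\PP  lex  "found"
[0,3] S/(S\N)  <  k=2
[3,4] (S\N)/(PP\N)  lex  "bone"
[4,5] PP\N  lex  "saw"
[3,5] S\N  >  k=4
[0,5] S  >  k=3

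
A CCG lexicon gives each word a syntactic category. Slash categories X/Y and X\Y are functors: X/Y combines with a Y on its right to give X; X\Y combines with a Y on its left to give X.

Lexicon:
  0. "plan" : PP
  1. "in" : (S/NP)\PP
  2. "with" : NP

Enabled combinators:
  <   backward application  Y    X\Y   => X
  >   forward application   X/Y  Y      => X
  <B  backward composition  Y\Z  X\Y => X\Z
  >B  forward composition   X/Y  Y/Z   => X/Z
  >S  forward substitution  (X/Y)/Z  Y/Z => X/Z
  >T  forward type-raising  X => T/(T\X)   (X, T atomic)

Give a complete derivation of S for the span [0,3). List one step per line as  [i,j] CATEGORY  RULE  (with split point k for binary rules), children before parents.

[0,1] PP  lex  "plan"
[1,2] (S/NP)\PP  lex  "in"
[0,2] S/NP  <  k=1
[2,3] NP  lex  "with"
[0,3] S  >  k=2

[0,3] S   >
  [0,2] S/NP   <
    [0,1] "plan" : PP
    [1,2] "in" : (S/NP)\PP
  [2,3] "with" : NP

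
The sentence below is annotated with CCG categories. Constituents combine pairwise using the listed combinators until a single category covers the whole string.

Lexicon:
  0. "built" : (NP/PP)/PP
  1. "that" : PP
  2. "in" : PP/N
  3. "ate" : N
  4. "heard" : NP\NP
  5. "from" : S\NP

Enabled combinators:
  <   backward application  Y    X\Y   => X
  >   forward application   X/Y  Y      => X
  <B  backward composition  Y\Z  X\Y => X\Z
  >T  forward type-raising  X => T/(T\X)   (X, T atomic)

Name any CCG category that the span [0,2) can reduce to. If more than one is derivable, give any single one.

[0,6] S   <
  [0,4] NP   >
    [0,2] NP/PP   >
      [0,1] "built" : (NP/PP)/PP
      [1,2] "that" : PP
    [2,4] PP   >
      [2,3] "in" : PP/N
      [3,4] "ate" : N
  [4,6] S\NP   <B
    [4,5] "heard" : NP\NP
    [5,6] "from" : S\NP

NP/PP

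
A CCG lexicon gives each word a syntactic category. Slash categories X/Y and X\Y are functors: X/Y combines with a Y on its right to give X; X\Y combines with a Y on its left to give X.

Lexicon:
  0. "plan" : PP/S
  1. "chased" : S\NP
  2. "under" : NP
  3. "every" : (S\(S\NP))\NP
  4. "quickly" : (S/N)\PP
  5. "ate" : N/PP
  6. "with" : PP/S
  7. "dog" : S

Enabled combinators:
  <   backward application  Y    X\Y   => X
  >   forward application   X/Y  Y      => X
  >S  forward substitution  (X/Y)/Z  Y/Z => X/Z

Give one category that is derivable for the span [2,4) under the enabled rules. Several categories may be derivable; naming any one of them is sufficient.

[0,8] S   >
  [0,5] S/N   <
    [0,4] PP   >
      [0,1] "plan" : PP/S
      [1,4] S   <
        [1,2] "chased" : S\NP
        [2,4] S\(S\NP)   <
          [2,3] "under" : NP
          [3,4] "every" : (S\(S\NP))\NP
    [4,5] "quickly" : (S/N)\PP
  [5,8] N   >
    [5,6] "ate" : N/PP
    [6,8] PP   >
      [6,7] "with" : PP/S
      [7,8] "dog" : S

S\(S\NP)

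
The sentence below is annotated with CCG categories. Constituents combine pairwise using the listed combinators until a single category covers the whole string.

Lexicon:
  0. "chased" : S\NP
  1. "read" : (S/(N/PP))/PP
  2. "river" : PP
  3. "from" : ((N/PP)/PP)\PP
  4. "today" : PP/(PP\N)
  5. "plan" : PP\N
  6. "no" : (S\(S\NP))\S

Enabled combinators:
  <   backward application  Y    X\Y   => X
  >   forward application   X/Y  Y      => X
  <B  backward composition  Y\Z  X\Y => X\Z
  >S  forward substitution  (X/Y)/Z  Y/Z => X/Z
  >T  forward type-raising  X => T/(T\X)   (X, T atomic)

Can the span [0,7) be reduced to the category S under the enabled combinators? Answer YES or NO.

YES

[0,7] S   <
  [0,1] "chased" : S\NP
  [1,7] S\(S\NP)   <
    [1,6] S   >
      [1,4] S/PP   >S
        [1,2] "read" : (S/(N/PP))/PP
        [2,4] (N/PP)/PP   <
          [2,3] "river" : PP
          [3,4] "from" : ((N/PP)/PP)\PP
      [4,6] PP   >
        [4,5] "today" : PP/(PP\N)
        [5,6] "plan" : PP\N
    [6,7] "no" : (S\(S\NP))\S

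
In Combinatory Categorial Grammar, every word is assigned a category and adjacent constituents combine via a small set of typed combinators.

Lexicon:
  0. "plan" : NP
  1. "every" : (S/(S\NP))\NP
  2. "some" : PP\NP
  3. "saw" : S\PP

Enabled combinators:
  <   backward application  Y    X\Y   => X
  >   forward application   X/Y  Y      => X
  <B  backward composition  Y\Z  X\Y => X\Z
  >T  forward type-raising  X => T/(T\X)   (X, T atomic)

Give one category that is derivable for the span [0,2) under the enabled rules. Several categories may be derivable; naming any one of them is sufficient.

S/(S\NP)

[0,4] S   >
  [0,2] S/(S\NP)   <
    [0,1] "plan" : NP
    [1,2] "every" : (S/(S\NP))\NP
  [2,4] S\NP   <B
    [2,3] "some" : PP\NP
    [3,4] "saw" : S\PP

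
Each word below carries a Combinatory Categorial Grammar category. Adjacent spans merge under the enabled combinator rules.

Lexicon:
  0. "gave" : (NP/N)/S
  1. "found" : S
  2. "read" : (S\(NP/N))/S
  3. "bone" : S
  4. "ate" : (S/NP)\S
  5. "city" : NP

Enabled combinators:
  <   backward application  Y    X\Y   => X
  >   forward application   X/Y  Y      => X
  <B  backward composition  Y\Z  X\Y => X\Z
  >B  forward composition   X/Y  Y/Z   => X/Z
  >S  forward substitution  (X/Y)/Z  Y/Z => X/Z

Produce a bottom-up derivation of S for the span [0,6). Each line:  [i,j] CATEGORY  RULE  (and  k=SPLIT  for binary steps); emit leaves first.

[0,1] (NP/N)/S  lex  "gave"
[1,2] S  lex  "found"
[0,2] NP/N  >  k=1
[2,3] (S\(NP/N))/S  lex  "read"
[3,4] S  lex  "bone"
[4,5] (S/NP)\S  lex  "ate"
[3,5] S/NP  <  k=4
[5,6] NP  lex  "city"
[3,6] S  >  k=5
[2,6] S\(NP/N)  >  k=3
[0,6] S  <  k=2

[0,6] S   <
  [0,2] NP/N   >
    [0,1] "gave" : (NP/N)/S
    [1,2] "found" : S
  [2,6] S\(NP/N)   >
    [2,3] "read" : (S\(NP/N))/S
    [3,6] S   >
      [3,5] S/NP   <
        [3,4] "bone" : S
        [4,5] "ate" : (S/NP)\S
      [5,6] "city" : NP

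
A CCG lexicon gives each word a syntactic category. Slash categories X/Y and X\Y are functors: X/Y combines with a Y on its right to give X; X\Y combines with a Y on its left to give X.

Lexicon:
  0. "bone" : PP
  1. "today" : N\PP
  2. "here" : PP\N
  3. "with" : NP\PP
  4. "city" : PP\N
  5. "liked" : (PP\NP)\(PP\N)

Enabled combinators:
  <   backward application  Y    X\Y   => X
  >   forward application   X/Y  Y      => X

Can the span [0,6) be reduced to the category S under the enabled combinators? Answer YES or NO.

NO

PP N\PP PP\N NP\PP PP\N (PP\NP)\(PP\N)
CKY chart[0,6] = {PP}; S ∉ chart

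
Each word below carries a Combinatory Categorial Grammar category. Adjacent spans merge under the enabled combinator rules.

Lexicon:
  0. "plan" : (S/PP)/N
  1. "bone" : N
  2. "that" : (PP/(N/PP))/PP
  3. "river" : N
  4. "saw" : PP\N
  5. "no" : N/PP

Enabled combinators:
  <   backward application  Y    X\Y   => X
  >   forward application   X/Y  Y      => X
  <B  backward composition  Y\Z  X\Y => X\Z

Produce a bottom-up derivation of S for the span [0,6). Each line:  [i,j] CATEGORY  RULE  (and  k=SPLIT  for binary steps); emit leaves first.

[0,1] (S/PP)/N  lex  "plan"
[1,2] N  lex  "bone"
[0,2] S/PP  >  k=1
[2,3] (PP/(N/PP))/PP  lex  "that"
[3,4] N  lex  "river"
[4,5] PP\N  lex  "saw"
[3,5] PP  <  k=4
[2,5] PP/(N/PP)  >  k=3
[5,6] N/PP  lex  "no"
[2,6] PP  >  k=5
[0,6] S  >  k=2

[0,6] S   >
  [0,2] S/PP   >
    [0,1] "plan" : (S/PP)/N
    [1,2] "bone" : N
  [2,6] PP   >
    [2,5] PP/(N/PP)   >
      [2,3] "that" : (PP/(N/PP))/PP
      [3,5] PP   <
        [3,4] "river" : N
        [4,5] "saw" : PP\N
    [5,6] "no" : N/PP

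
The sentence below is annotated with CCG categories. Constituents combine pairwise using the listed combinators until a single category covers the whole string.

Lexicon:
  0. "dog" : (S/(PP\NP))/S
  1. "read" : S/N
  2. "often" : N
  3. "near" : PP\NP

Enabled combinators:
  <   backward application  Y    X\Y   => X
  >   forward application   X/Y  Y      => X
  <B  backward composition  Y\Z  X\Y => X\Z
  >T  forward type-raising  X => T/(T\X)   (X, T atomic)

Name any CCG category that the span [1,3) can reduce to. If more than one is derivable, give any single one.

S

[0,4] S   >
  [0,3] S/(PP\NP)   >
    [0,1] "dog" : (S/(PP\NP))/S
    [1,3] S   >
      [1,2] "read" : S/N
      [2,3] "often" : N
  [3,4] "near" : PP\NP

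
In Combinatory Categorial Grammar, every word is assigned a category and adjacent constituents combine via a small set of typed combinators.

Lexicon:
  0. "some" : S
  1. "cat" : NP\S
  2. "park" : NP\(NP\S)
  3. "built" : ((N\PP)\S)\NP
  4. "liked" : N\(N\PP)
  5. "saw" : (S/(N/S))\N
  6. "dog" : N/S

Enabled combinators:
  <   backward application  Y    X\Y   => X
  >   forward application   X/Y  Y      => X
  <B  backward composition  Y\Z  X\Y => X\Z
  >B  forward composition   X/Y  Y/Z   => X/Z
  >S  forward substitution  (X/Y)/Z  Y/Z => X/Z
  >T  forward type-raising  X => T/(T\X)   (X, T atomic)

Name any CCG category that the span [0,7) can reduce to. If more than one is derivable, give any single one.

[0,7] S   >
  [0,6] S/(N/S)   <
    [0,5] N   <
      [0,4] N\PP   <
        [0,1] "some" : S
        [1,4] (N\PP)\S   <
          [1,3] NP   <
            [1,2] "cat" : NP\S
            [2,3] "park" : NP\(NP\S)
          [3,4] "built" : ((N\PP)\S)\NP
      [4,5] "liked" : N\(N\PP)
    [5,6] "saw" : (S/(N/S))\N
  [6,7] "dog" : N/S

S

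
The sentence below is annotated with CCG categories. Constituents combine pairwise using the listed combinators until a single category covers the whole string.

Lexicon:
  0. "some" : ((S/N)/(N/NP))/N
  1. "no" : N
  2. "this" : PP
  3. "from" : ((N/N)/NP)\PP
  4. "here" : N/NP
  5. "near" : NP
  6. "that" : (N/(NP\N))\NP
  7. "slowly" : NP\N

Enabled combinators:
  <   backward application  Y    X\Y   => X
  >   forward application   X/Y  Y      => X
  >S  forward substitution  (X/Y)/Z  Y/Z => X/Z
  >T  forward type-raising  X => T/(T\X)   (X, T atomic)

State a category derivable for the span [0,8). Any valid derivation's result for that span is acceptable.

S

[0,8] S   >
  [0,5] S/N   >
    [0,2] (S/N)/(N/NP)   >
      [0,1] "some" : ((S/N)/(N/NP))/N
      [1,2] "no" : N
    [2,5] N/NP   >S
      [2,4] (N/N)/NP   <
        [2,3] "this" : PP
        [3,4] "from" : ((N/N)/NP)\PP
      [4,5] "here" : N/NP
  [5,8] N   >
    [5,7] N/(NP\N)   <
      [5,6] "near" : NP
      [6,7] "that" : (N/(NP\N))\NP
    [7,8] "slowly" : NP\N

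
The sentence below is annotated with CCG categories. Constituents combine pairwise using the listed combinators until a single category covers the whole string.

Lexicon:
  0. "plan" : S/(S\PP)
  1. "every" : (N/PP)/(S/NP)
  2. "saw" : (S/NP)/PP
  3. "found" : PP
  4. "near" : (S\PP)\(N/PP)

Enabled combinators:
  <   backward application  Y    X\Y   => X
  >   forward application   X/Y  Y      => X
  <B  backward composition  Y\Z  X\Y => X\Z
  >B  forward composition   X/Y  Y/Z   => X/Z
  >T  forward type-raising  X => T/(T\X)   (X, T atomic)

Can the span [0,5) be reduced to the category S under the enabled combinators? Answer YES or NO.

YES

[0,5] S   >
  [0,1] "plan" : S/(S\PP)
  [1,5] S\PP   <
    [1,4] N/PP   >
      [1,2] "every" : (N/PP)/(S/NP)
      [2,4] S/NP   >
        [2,3] "saw" : (S/NP)/PP
        [3,4] "found" : PP
    [4,5] "near" : (S\PP)\(N/PP)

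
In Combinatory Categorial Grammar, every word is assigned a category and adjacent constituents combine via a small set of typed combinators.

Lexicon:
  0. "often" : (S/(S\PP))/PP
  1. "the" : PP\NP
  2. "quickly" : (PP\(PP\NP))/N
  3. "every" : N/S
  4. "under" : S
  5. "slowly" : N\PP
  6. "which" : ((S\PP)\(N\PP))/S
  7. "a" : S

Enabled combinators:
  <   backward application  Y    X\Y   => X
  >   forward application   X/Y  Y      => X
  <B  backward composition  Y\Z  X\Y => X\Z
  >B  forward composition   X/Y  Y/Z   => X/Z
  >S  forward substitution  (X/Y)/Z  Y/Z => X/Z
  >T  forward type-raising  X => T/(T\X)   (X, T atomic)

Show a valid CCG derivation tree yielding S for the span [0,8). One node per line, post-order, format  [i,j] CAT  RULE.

[0,1] (S/(S\PP))/PP  lex  "often"
[1,2] PP\NP  lex  "the"
[2,3] (PP\(PP\NP))/N  lex  "quickly"
[3,4] N/S  lex  "every"
[4,5] S  lex  "under"
[3,5] N  >  k=4
[2,5] PP\(PP\NP)  >  k=3
[1,5] PP  <  k=2
[0,5] S/(S\PP)  >  k=1
[5,6] N\PP  lex  "slowly"
[6,7] ((S\PP)\(N\PP))/S  lex  "which"
[7,8] S  lex  "a"
[6,8] (S\PP)\(N\PP)  >  k=7
[5,8] S\PP  <  k=6
[0,8] S  >  k=5

[0,8] S   >
  [0,5] S/(S\PP)   >
    [0,1] "often" : (S/(S\PP))/PP
    [1,5] PP   <
      [1,2] "the" : PP\NP
      [2,5] PP\(PP\NP)   >
        [2,3] "quickly" : (PP\(PP\NP))/N
        [3,5] N   >
          [3,4] "every" : N/S
          [4,5] "under" : S
  [5,8] S\PP   <
    [5,6] "slowly" : N\PP
    [6,8] (S\PP)\(N\PP)   >
      [6,7] "which" : ((S\PP)\(N\PP))/S
      [7,8] "a" : S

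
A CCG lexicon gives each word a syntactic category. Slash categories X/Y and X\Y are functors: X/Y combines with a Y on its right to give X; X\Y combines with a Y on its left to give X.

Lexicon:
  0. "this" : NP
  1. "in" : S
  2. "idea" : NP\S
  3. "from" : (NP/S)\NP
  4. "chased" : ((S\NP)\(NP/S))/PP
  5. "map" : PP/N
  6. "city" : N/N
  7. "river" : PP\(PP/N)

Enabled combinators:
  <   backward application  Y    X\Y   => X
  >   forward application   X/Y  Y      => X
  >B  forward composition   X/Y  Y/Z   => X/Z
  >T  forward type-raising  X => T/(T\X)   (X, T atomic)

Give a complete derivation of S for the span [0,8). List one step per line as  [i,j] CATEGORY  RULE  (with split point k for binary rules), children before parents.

[0,1] NP  lex  "this"
[1,2] S  lex  "in"
[1,2] NP/(NP\S)  >T
[2,3] NP\S  lex  "idea"
[1,3] NP  >  k=2
[3,4] (NP/S)\NP  lex  "from"
[1,4] NP/S  <  k=3
[4,5] ((S\NP)\(NP/S))/PP  lex  "chased"
[5,6] PP/N  lex  "map"
[6,7] N/N  lex  "city"
[5,7] PP/N  >B  k=6
[7,8] PP\(PP/N)  lex  "river"
[5,8] PP  <  k=7
[4,8] (S\NP)\(NP/S)  >  k=5
[1,8] S\NP  <  k=4
[0,8] S  <  k=1

[0,8] S   <
  [0,1] "this" : NP
  [1,8] S\NP   <
    [1,4] NP/S   <
      [1,3] NP   >
        [1,2] NP/(NP\S)   >T
          [1,2] "in" : S
        [2,3] "idea" : NP\S
      [3,4] "from" : (NP/S)\NP
    [4,8] (S\NP)\(NP/S)   >
      [4,5] "chased" : ((S\NP)\(NP/S))/PP
      [5,8] PP   <
        [5,7] PP/N   >B
          [5,6] "map" : PP/N
          [6,7] "city" : N/N
        [7,8] "river" : PP\(PP/N)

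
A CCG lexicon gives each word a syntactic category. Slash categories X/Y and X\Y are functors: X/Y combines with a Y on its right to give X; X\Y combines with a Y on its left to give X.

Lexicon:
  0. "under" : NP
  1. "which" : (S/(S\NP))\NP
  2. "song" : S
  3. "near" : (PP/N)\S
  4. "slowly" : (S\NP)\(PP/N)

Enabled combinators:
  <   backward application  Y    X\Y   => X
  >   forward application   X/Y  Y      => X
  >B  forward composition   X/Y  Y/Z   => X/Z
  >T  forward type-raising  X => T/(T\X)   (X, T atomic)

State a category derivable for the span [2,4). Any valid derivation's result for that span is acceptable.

PP/N

[0,5] S   >
  [0,2] S/(S\NP)   <
    [0,1] "under" : NP
    [1,2] "which" : (S/(S\NP))\NP
  [2,5] S\NP   <
    [2,4] PP/N   <
      [2,3] "song" : S
      [3,4] "near" : (PP/N)\S
    [4,5] "slowly" : (S\NP)\(PP/N)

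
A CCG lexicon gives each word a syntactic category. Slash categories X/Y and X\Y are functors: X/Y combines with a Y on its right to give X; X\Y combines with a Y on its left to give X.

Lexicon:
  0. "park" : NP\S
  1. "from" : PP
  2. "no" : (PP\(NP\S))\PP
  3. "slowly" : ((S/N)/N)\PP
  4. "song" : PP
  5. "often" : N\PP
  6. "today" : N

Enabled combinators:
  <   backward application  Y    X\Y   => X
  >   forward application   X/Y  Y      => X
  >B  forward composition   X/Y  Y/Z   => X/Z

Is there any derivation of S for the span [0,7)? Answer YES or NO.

YES

[0,7] S   >
  [0,6] S/N   >
    [0,4] (S/N)/N   <
      [0,3] PP   <
        [0,1] "park" : NP\S
        [1,3] PP\(NP\S)   <
          [1,2] "from" : PP
          [2,3] "no" : (PP\(NP\S))\PP
      [3,4] "slowly" : ((S/N)/N)\PP
    [4,6] N   <
      [4,5] "song" : PP
      [5,6] "often" : N\PP
  [6,7] "today" : N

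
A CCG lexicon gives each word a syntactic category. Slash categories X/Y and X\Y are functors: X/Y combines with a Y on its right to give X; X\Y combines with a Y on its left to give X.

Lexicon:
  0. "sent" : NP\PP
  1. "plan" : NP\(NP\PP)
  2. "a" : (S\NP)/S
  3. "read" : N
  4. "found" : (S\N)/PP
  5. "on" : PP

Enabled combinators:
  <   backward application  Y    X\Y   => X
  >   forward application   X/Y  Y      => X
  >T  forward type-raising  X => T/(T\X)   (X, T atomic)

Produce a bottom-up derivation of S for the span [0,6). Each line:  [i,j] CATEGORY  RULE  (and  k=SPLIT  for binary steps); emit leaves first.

[0,1] NP\PP  lex  "sent"
[1,2] NP\(NP\PP)  lex  "plan"
[0,2] NP  <  k=1
[2,3] (S\NP)/S  lex  "a"
[3,4] N  lex  "read"
[4,5] (S\N)/PP  lex  "found"
[5,6] PP  lex  "on"
[4,6] S\N  >  k=5
[3,6] S  <  k=4
[2,6] S\NP  >  k=3
[0,6] S  <  k=2

[0,6] S   <
  [0,2] NP   <
    [0,1] "sent" : NP\PP
    [1,2] "plan" : NP\(NP\PP)
  [2,6] S\NP   >
    [2,3] "a" : (S\NP)/S
    [3,6] S   <
      [3,4] "read" : N
      [4,6] S\N   >
        [4,5] "found" : (S\N)/PP
        [5,6] "on" : PP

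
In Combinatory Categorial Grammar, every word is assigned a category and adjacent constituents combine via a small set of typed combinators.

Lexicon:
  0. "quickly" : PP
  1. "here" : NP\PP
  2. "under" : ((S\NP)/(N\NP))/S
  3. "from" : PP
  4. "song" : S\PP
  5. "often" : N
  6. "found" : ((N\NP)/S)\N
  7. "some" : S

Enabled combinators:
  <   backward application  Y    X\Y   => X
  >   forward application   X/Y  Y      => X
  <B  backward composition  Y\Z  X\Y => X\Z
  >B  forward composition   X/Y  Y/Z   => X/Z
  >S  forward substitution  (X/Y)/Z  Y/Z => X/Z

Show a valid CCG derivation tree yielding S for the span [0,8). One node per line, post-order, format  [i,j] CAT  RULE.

[0,1] PP  lex  "quickly"
[1,2] NP\PP  lex  "here"
[0,2] NP  <  k=1
[2,3] ((S\NP)/(N\NP))/S  lex  "under"
[3,4] PP  lex  "from"
[4,5] S\PP  lex  "song"
[3,5] S  <  k=4
[2,5] (S\NP)/(N\NP)  >  k=3
[5,6] N  lex  "often"
[6,7] ((N\NP)/S)\N  lex  "found"
[5,7] (N\NP)/S  <  k=6
[7,8] S  lex  "some"
[5,8] N\NP  >  k=7
[2,8] S\NP  >  k=5
[0,8] S  <  k=2

[0,8] S   <
  [0,2] NP   <
    [0,1] "quickly" : PP
    [1,2] "here" : NP\PP
  [2,8] S\NP   >
    [2,5] (S\NP)/(N\NP)   >
      [2,3] "under" : ((S\NP)/(N\NP))/S
      [3,5] S   <
        [3,4] "from" : PP
        [4,5] "song" : S\PP
    [5,8] N\NP   >
      [5,7] (N\NP)/S   <
        [5,6] "often" : N
        [6,7] "found" : ((N\NP)/S)\N
      [7,8] "some" : S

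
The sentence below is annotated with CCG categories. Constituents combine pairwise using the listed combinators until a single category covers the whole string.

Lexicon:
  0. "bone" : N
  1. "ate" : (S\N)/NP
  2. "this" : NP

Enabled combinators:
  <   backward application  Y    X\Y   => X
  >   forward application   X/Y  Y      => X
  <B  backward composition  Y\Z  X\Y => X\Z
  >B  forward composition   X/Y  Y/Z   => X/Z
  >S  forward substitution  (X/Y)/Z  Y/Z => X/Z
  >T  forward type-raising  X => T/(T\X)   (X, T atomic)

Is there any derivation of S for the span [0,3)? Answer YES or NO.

YES

[0,3] S   >
  [0,1] S/(S\N)   >T
    [0,1] "bone" : N
  [1,3] S\N   >
    [1,2] "ate" : (S\N)/NP
    [2,3] "this" : NP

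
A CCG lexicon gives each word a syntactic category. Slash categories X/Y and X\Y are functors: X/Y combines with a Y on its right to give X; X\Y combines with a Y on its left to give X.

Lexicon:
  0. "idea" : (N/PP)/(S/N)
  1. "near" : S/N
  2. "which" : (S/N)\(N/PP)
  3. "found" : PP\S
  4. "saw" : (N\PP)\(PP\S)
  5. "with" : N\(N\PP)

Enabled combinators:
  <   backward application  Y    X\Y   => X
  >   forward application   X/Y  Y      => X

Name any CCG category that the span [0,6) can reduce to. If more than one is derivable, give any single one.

[0,6] S   >
  [0,3] S/N   <
    [0,2] N/PP   >
      [0,1] "idea" : (N/PP)/(S/N)
      [1,2] "near" : S/N
    [2,3] "which" : (S/N)\(N/PP)
  [3,6] N   <
    [3,5] N\PP   <
      [3,4] "found" : PP\S
      [4,5] "saw" : (N\PP)\(PP\S)
    [5,6] "with" : N\(N\PP)

S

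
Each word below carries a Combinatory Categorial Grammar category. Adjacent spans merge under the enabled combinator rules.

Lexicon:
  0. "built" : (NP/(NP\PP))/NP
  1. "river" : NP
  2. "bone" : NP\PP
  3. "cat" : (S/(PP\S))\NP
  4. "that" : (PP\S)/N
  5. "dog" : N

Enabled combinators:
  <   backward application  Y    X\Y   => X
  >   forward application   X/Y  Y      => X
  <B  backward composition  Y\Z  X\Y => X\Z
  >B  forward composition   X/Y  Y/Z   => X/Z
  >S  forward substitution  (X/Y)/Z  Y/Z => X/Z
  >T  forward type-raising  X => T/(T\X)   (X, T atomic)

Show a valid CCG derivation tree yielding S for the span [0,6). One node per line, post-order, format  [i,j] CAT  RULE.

[0,1] (NP/(NP\PP))/NP  lex  "built"
[1,2] NP  lex  "river"
[0,2] NP/(NP\PP)  >  k=1
[2,3] NP\PP  lex  "bone"
[0,3] NP  >  k=2
[3,4] (S/(PP\S))\NP  lex  "cat"
[0,4] S/(PP\S)  <  k=3
[4,5] (PP\S)/N  lex  "that"
[5,6] N  lex  "dog"
[4,6] PP\S  >  k=5
[0,6] S  >  k=4

[0,6] S   >
  [0,4] S/(PP\S)   <
    [0,3] NP   >
      [0,2] NP/(NP\PP)   >
        [0,1] "built" : (NP/(NP\PP))/NP
        [1,2] "river" : NP
      [2,3] "bone" : NP\PP
    [3,4] "cat" : (S/(PP\S))\NP
  [4,6] PP\S   >
    [4,5] "that" : (PP\S)/N
    [5,6] "dog" : N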